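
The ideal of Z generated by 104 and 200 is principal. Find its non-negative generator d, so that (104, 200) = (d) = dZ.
(104, 200) = (8); d = 8

In the PID Z, (a, b) is generated by gcd(a, b). Compute gcd(200, 104) with the extended Euclidean algorithm, tracking rows (r, s, t) with s·200 + t·104 = r:
  row A: (200, 1, 0)   [1·200 + 0·104 = 200]
  row B: (104, 0, 1)   [0·200 + 1·104 = 104]
  200 = 1·104 + 96   → row C = row A − 1·row B = (96, 1, −1)   [check: 1·200 − 1·104 = 96]
  104 = 1·96 + 8   → row D = row B − 1·row C = (8, −1, 2)   [check: −1·200 + 2·104 = 8]
  96 = 12·8 + 0   → remainder 0, stop. gcd = 8 (last nonzero row D).
So gcd(104, 200) = 8, with Bézout identity −1·200 + 2·104 = 8. Containment (⊇): the Bézout identity exhibits 8 as an element of (104, 200), giving (8) ⊆ (104, 200). Containment (⊆): since 8 | 104 and 8 | 200 (104 = 8·13, 200 = 8·25), every Z-linear combination of 104 and 200 is divisible by 8, so (104, 200) ⊆ (8). Therefore (104, 200) = (8), d = 8.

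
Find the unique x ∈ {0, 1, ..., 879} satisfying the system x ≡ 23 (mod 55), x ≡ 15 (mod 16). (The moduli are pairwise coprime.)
x ≡ 463 (mod 880); the representative in [0, 880) is 463

The moduli 55, 16 are pairwise coprime, so by the CRT there is a unique solution mod 55·16 = 880.
Solve by successive substitution. Start with x ≡ 23 (mod 55).
  Combine with x ≡ 15 (mod 16): write x = 23 + 55·t and require 23 + 55·t ≡ 15 (mod 16), i.e. 55·t ≡ 15 − 23 ≡ 8 (mod 16). Since 55^(−1) ≡ 7 (mod 16) (55 ≡ 7 (mod 16)), t ≡ 7·8 ≡ 8 (mod 16). So x ≡ 23 + 55·8 = 463 (mod 880).
Unique solution in [0, 880): x = 463.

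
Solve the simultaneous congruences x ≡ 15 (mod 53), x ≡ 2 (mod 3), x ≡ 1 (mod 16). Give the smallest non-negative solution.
x ≡ 545 (mod 2544); the representative in [0, 2544) is 545

The moduli 53, 3, 16 are pairwise coprime, so by the CRT there is a unique solution mod 53·3·16 = 2544.
Solve by successive substitution. Start with x ≡ 15 (mod 53).
  Combine with x ≡ 2 (mod 3): write x = 15 + 53·t and require 15 + 53·t ≡ 2 (mod 3), i.e. 53·t ≡ 2 − 15 ≡ 2 (mod 3). Since 53^(−1) ≡ 2 (mod 3) (53 ≡ 2 (mod 3)), t ≡ 2·2 ≡ 1 (mod 3). So x ≡ 15 + 53·1 = 68 (mod 159).
  Combine with x ≡ 1 (mod 16): write x = 68 + 159·t and require 68 + 159·t ≡ 1 (mod 16), i.e. 159·t ≡ 1 − 68 ≡ 13 (mod 16). Since 159^(−1) ≡ 15 (mod 16) (159 ≡ 15 (mod 16)), t ≡ 15·13 ≡ 3 (mod 16). So x ≡ 68 + 159·3 = 545 (mod 2544).
Unique solution in [0, 2544): x = 545.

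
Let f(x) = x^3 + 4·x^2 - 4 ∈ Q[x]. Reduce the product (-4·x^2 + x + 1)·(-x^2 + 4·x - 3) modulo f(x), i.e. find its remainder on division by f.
a · b ≡ 147·x^2 + 17·x - 135 (mod f(x))

First multiply in Q[x] without reducing: a · b = 4·x^4 - 17·x^3 + 15·x^2 + x - 3. Now divide by f(x) = x^3 + 4·x^2 - 4, eliminating the leading term at each step:
  leading term 4·x^4: subtract (4·x)·f(x) = 4·x^4 + 16·x^3 - 16·x, leaving -33·x^3 + 15·x^2 + 17·x - 3
  leading term -33·x^3: subtract (-33)·f(x) = -33·x^3 - 132·x^2 + 132, leaving 147·x^2 + 17·x - 135
The degree is now < 3, so this is the remainder. Hence a · b ≡ 147·x^2 + 17·x - 135 in Q[x]/(f).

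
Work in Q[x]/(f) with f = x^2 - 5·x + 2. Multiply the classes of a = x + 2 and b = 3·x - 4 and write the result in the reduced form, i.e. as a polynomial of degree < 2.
First multiply in Q[x] without reducing: a · b = 3·x^2 + 2·x - 8. Now divide by f(x) = x^2 - 5·x + 2, eliminating the leading term at each step:
  leading term 3·x^2: subtract (3)·f(x) = 3·x^2 - 15·x + 6, leaving 17·x - 14
The degree is now < 2, so this is the remainder. Hence a · b ≡ 17·x - 14 in Q[x]/(f).

Final answer: a · b ≡ 17·x - 14 (mod f(x))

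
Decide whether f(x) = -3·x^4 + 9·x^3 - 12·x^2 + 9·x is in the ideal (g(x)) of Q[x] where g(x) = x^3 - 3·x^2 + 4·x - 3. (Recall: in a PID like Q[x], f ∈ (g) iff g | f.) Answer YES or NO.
In Q[x] the ideal (g) consists of all multiples of g, so f ∈ (g) iff g | f, i.e. iff the remainder of f on division by g is 0. Divide f by g (g is monic, so eliminate the leading term of the running remainder at each step):
  leading term -3·x^4: subtract (-3·x)·g(x) = -3·x^4 + 9·x^3 - 12·x^2 + 9·x, leaving 0
The remainder is 0, so f(x) = g(x) · h(x) with h(x) = -3·x. Hence g | f, i.e. f ∈ (g).

Final answer: YES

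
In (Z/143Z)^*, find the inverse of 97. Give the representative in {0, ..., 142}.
97^(−1) ≡ 115 (mod 143)

Apply the extended Euclidean algorithm to (143, 97), tracking rows (r, s, t) with s·143 + t·97 = r. Each division r_prev = q·r_cur + r_new produces the new row as (previous row) − q·(current row):
  row A: (143, 1, 0)   [1·143 + 0·97 = 143]
  row B: (97, 0, 1)   [0·143 + 1·97 = 97]
  143 = 1·97 + 46   → row C = row A − 1·row B = (46, 1, −1)   [check: 1·143 − 1·97 = 46]
  97 = 2·46 + 5   → row D = row B − 2·row C = (5, −2, 3)   [check: −2·143 + 3·97 = 5]
  46 = 9·5 + 1   → row E = row C − 9·row D = (1, 19, −28)   [check: 19·143 − 28·97 = 1]
  5 = 5·1 + 0   → remainder 0, stop. gcd = 1 (last nonzero row E).
The gcd is 1, so 97 is invertible mod 143. The last nonzero row gives 19·143 − 28·97 = 1, so t = −28. So 97^(−1) ≡ −28 ≡ 115 (mod 143). Verify: 97 · 115 = 11155 ≡ 1 (mod 143). ✓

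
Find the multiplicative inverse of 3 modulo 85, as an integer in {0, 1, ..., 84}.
Apply the extended Euclidean algorithm to (85, 3), tracking rows (r, s, t) with s·85 + t·3 = r. Each division r_prev = q·r_cur + r_new produces the new row as (previous row) − q·(current row):
  row A: (85, 1, 0)   [1·85 + 0·3 = 85]
  row B: (3, 0, 1)   [0·85 + 1·3 = 3]
  85 = 28·3 + 1   → row C = row A − 28·row B = (1, 1, −28)   [check: 1·85 − 28·3 = 1]
  3 = 3·1 + 0   → remainder 0, stop. gcd = 1 (last nonzero row C).
The gcd is 1, so 3 is invertible mod 85. The last nonzero row gives 1·85 − 28·3 = 1, so t = −28. So 3^(−1) ≡ −28 ≡ 57 (mod 85). Verify: 3 · 57 = 171 ≡ 1 (mod 85). ✓

Final answer: 3^(−1) ≡ 57 (mod 85)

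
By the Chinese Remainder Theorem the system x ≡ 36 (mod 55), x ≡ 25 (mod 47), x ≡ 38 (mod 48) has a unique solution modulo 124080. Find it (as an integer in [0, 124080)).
x ≡ 37766 (mod 124080); the representative in [0, 124080) is 37766

The moduli 55, 47, 48 are pairwise coprime, so by the CRT there is a unique solution mod 55·47·48 = 124080.
Solve by successive substitution. Start with x ≡ 36 (mod 55).
  Combine with x ≡ 25 (mod 47): write x = 36 + 55·t and require 36 + 55·t ≡ 25 (mod 47), i.e. 55·t ≡ 25 − 36 ≡ 36 (mod 47). Since 55^(−1) ≡ 6 (mod 47) (55 ≡ 8 (mod 47)), t ≡ 6·36 ≡ 28 (mod 47). So x ≡ 36 + 55·28 = 1576 (mod 2585).
  Combine with x ≡ 38 (mod 48): write x = 1576 + 2585·t and require 1576 + 2585·t ≡ 38 (mod 48), i.e. 2585·t ≡ 38 − 1576 ≡ 46 (mod 48). Since 2585^(−1) ≡ 41 (mod 48) (2585 ≡ 41 (mod 48)), t ≡ 41·46 ≡ 14 (mod 48). So x ≡ 1576 + 2585·14 = 37766 (mod 124080).
Unique solution in [0, 124080): x = 37766.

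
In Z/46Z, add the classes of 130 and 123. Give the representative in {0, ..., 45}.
Reduce the summands first: 130 ≡ 38, 123 ≡ 31 (mod 46), so 130 + 123 ≡ 38 + 31 (mod 46). 38 + 31 = 69; 69 = 1·46 + 23, so (130 + 123) mod 46 = 23.

Final answer: 23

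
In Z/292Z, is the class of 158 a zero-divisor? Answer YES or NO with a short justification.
YES

gcd(158, 292) = 2 > 1, so 158 is not a unit in Z/292Z. In Z/nZ every nonzero non-unit is a zero-divisor: explicitly, take b = 292/gcd = 146 ≠ 0 (mod 292); then 158·146 = 23068 = 79·292, i.e. 158·146 ≡ 0 (mod 292). So 158 is a zero-divisor.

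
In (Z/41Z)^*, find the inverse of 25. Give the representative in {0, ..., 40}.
Apply the extended Euclidean algorithm to (41, 25), tracking rows (r, s, t) with s·41 + t·25 = r. Each division r_prev = q·r_cur + r_new produces the new row as (previous row) − q·(current row):
  row A: (41, 1, 0)   [1·41 + 0·25 = 41]
  row B: (25, 0, 1)   [0·41 + 1·25 = 25]
  41 = 1·25 + 16   → row C = row A − 1·row B = (16, 1, −1)   [check: 1·41 − 1·25 = 16]
  25 = 1·16 + 9   → row D = row B − 1·row C = (9, −1, 2)   [check: −1·41 + 2·25 = 9]
  16 = 1·9 + 7   → row E = row C − 1·row D = (7, 2, −3)   [check: 2·41 − 3·25 = 7]
  9 = 1·7 + 2   → row F = row D − 1·row E = (2, −3, 5)   [check: −3·41 + 5·25 = 2]
  7 = 3·2 + 1   → row G = row E − 3·row F = (1, 11, −18)   [check: 11·41 − 18·25 = 1]
  2 = 2·1 + 0   → remainder 0, stop. gcd = 1 (last nonzero row G).
The gcd is 1, so 25 is invertible mod 41. The last nonzero row gives 11·41 − 18·25 = 1, so t = −18. So 25^(−1) ≡ −18 ≡ 23 (mod 41). Verify: 25 · 23 = 575 ≡ 1 (mod 41). ✓

Final answer: 25^(−1) ≡ 23 (mod 41)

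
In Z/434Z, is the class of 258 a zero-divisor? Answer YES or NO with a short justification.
gcd(258, 434) = 2 > 1, so 258 is not a unit in Z/434Z. In Z/nZ every nonzero non-unit is a zero-divisor: explicitly, take b = 434/gcd = 217 ≠ 0 (mod 434); then 258·217 = 55986 = 129·434, i.e. 258·217 ≡ 0 (mod 434). So 258 is a zero-divisor.

Final answer: YES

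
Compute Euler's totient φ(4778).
φ(4778) = 2388

φ is multiplicative, with φ(p^e) = p^e − p^(e−1). Factorise 4778 = 2 · 2389. Then
  φ(4778) = (2 − 1) · (2389 − 1) = 1 · 2388 = 2388.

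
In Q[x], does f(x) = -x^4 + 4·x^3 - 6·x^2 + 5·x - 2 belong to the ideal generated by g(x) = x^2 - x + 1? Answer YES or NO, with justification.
YES

In Q[x] the ideal (g) consists of all multiples of g, so f ∈ (g) iff g | f, i.e. iff the remainder of f on division by g is 0. Divide f by g (g is monic, so eliminate the leading term of the running remainder at each step):
  leading term -x^4: subtract (-x^2)·g(x) = -x^4 + x^3 - x^2, leaving 3·x^3 - 5·x^2 + 5·x - 2
  leading term 3·x^3: subtract (3·x)·g(x) = 3·x^3 - 3·x^2 + 3·x, leaving -2·x^2 + 2·x - 2
  leading term -2·x^2: subtract (-2)·g(x) = -2·x^2 + 2·x - 2, leaving 0
The remainder is 0, so f(x) = g(x) · h(x) with h(x) = -x^2 + 3·x - 2. Hence g | f, i.e. f ∈ (g).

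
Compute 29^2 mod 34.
25

Use repeated squaring. Binary(2) = 10. Walk through the bits of the exponent 2 left-to-right: at each bit after the leading one, square the running value, then multiply by 29 if the bit is 1 (always reducing mod 34):
  bit 1 = 1 (leading): start with 29.
  bit 2 = 0: square 29^2 = 841 ≡ 25 (mod 34).
Final value: 29^2 ≡ 25 (mod 34).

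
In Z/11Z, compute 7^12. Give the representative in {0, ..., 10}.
Use repeated squaring. Binary(12) = 1100. Walk through the bits of the exponent 12 left-to-right: at each bit after the leading one, square the running value, then multiply by 7 if the bit is 1 (always reducing mod 11):
  bit 1 = 1 (leading): start with 7.
  bit 2 = 1: square 7^2 = 49 ≡ 5; bit is 1, so multiply 5·7 = 35 ≡ 2 (mod 11).
  bit 3 = 0: square 2^2 = 4 (mod 11).
  bit 4 = 0: square 4^2 = 16 ≡ 5 (mod 11).
Final value: 7^12 ≡ 5 (mod 11).

Final answer: 5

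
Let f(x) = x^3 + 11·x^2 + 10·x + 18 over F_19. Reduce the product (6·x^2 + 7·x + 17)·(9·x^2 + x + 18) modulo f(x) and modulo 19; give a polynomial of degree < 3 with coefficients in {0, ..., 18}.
a · b ≡ 12·x^2 + 13·x + 9 (mod f(x))

Multiply as integer polynomials: a · b = 54·x^4 + 69·x^3 + 268·x^2 + 143·x + 306. Reducing coefficients mod 19: a · b ≡ 16·x^4 + 12·x^3 + 2·x^2 + 10·x + 2. Now divide by f(x) = x^3 + 11·x^2 + 10·x + 18 in F_19[x], eliminating the leading term at each step:
  leading term 16·x^4: subtract (16·x)·f(x) = 16·x^4 + 5·x^3 + 8·x^2 + 3·x, leaving 7·x^3 + 13·x^2 + 7·x + 2 (coefficients mod 19)
  leading term 7·x^3: subtract (7)·f(x) = 7·x^3 + x^2 + 13·x + 12, leaving 12·x^2 + 13·x + 9 (coefficients mod 19)
The degree is now < 3, so this is the remainder. Hence a · b ≡ 12·x^2 + 13·x + 9 in F_19[x]/(f).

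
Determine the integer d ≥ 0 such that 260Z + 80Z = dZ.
In the PID Z, (a, b) is generated by gcd(a, b). Compute gcd(260, 80) with the extended Euclidean algorithm, tracking rows (r, s, t) with s·260 + t·80 = r:
  row A: (260, 1, 0)   [1·260 + 0·80 = 260]
  row B: (80, 0, 1)   [0·260 + 1·80 = 80]
  260 = 3·80 + 20   → row C = row A − 3·row B = (20, 1, −3)   [check: 1·260 − 3·80 = 20]
  80 = 4·20 + 0   → remainder 0, stop. gcd = 20 (last nonzero row C).
So gcd(260, 80) = 20, with Bézout identity 1·260 − 3·80 = 20. Containment (⊇): the Bézout identity exhibits 20 as an element of (260, 80), giving (20) ⊆ (260, 80). Containment (⊆): since 20 | 260 and 20 | 80 (260 = 20·13, 80 = 20·4), every Z-linear combination of 260 and 80 is divisible by 20, so (260, 80) ⊆ (20). Therefore (260, 80) = (20), d = 20.

Final answer: (260, 80) = (20); d = 20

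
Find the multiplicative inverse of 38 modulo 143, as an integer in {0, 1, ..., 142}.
Apply the extended Euclidean algorithm to (143, 38), tracking rows (r, s, t) with s·143 + t·38 = r. Each division r_prev = q·r_cur + r_new produces the new row as (previous row) − q·(current row):
  row A: (143, 1, 0)   [1·143 + 0·38 = 143]
  row B: (38, 0, 1)   [0·143 + 1·38 = 38]
  143 = 3·38 + 29   → row C = row A − 3·row B = (29, 1, −3)   [check: 1·143 − 3·38 = 29]
  38 = 1·29 + 9   → row D = row B − 1·row C = (9, −1, 4)   [check: −1·143 + 4·38 = 9]
  29 = 3·9 + 2   → row E = row C − 3·row D = (2, 4, −15)   [check: 4·143 − 15·38 = 2]
  9 = 4·2 + 1   → row F = row D − 4·row E = (1, −17, 64)   [check: −17·143 + 64·38 = 1]
  2 = 2·1 + 0   → remainder 0, stop. gcd = 1 (last nonzero row F).
The gcd is 1, so 38 is invertible mod 143. The last nonzero row gives −17·143 + 64·38 = 1, so t = 64. So 38^(−1) ≡ 64 (mod 143). Verify: 38 · 64 = 2432 ≡ 1 (mod 143). ✓

Final answer: 38^(−1) ≡ 64 (mod 143)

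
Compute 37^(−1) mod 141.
Apply the extended Euclidean algorithm to (141, 37), tracking rows (r, s, t) with s·141 + t·37 = r. Each division r_prev = q·r_cur + r_new produces the new row as (previous row) − q·(current row):
  row A: (141, 1, 0)   [1·141 + 0·37 = 141]
  row B: (37, 0, 1)   [0·141 + 1·37 = 37]
  141 = 3·37 + 30   → row C = row A − 3·row B = (30, 1, −3)   [check: 1·141 − 3·37 = 30]
  37 = 1·30 + 7   → row D = row B − 1·row C = (7, −1, 4)   [check: −1·141 + 4·37 = 7]
  30 = 4·7 + 2   → row E = row C − 4·row D = (2, 5, −19)   [check: 5·141 − 19·37 = 2]
  7 = 3·2 + 1   → row F = row D − 3·row E = (1, −16, 61)   [check: −16·141 + 61·37 = 1]
  2 = 2·1 + 0   → remainder 0, stop. gcd = 1 (last nonzero row F).
The gcd is 1, so 37 is invertible mod 141. The last nonzero row gives −16·141 + 61·37 = 1, so t = 61. So 37^(−1) ≡ 61 (mod 141). Verify: 37 · 61 = 2257 ≡ 1 (mod 141). ✓

Final answer: 37^(−1) ≡ 61 (mod 141)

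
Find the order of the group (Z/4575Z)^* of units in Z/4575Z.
(Z/4575Z)^* consists of the classes a with gcd(a, 4575) = 1, so its order is φ(4575). φ is multiplicative, with φ(p^e) = p^e − p^(e−1). Factorise 4575 = 3 · 5^2 · 61. Then
  φ(4575) = (3 − 1) · (5^2 − 5^1) · (61 − 1) = 2 · 20 · 60 = 2400.
Thus |(Z/4575Z)^*| = 2400.

Final answer: |(Z/4575Z)^*| = 2400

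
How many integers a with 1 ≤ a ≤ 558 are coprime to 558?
The number of a ∈ {1, ..., 558} with gcd(a, 558) = 1 is by definition Euler's totient φ(558). φ is multiplicative, with φ(p^e) = p^e − p^(e−1). Factorise 558 = 2 · 3^2 · 31. Then
  φ(558) = (2 − 1) · (3^2 − 3^1) · (31 − 1) = 1 · 6 · 30 = 180.
So there are 180 such integers.

Final answer: 180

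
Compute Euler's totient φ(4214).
φ is multiplicative, with φ(p^e) = p^e − p^(e−1). Factorise 4214 = 2 · 7^2 · 43. Then
  φ(4214) = (2 − 1) · (7^2 − 7^1) · (43 − 1) = 1 · 42 · 42 = 1764.

Final answer: φ(4214) = 1764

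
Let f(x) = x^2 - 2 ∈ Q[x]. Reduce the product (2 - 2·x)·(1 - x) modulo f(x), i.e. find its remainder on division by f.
First multiply in Q[x] without reducing: a · b = 2·x^2 - 4·x + 2. Now divide by f(x) = x^2 - 2, eliminating the leading term at each step:
  leading term 2·x^2: subtract (2)·f(x) = 2·x^2 - 4, leaving 6 - 4·x
The degree is now < 2, so this is the remainder. Hence a · b ≡ 6 - 4·x in Q[x]/(f).

Final answer: a · b ≡ 6 - 4·x (mod f(x))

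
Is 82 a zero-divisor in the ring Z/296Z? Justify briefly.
gcd(82, 296) = 2 > 1, so 82 is not a unit in Z/296Z. In Z/nZ every nonzero non-unit is a zero-divisor: explicitly, take b = 296/gcd = 148 ≠ 0 (mod 296); then 82·148 = 12136 = 41·296, i.e. 82·148 ≡ 0 (mod 296). So 82 is a zero-divisor.

Final answer: YES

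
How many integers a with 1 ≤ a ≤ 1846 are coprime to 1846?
The number of a ∈ {1, ..., 1846} with gcd(a, 1846) = 1 is by definition Euler's totient φ(1846). φ is multiplicative, with φ(p^e) = p^e − p^(e−1). Factorise 1846 = 2 · 13 · 71. Then
  φ(1846) = (2 − 1) · (13 − 1) · (71 − 1) = 1 · 12 · 70 = 840.
So there are 840 such integers.

Final answer: 840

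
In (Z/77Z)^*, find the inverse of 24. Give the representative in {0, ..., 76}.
Apply the extended Euclidean algorithm to (77, 24), tracking rows (r, s, t) with s·77 + t·24 = r. Each division r_prev = q·r_cur + r_new produces the new row as (previous row) − q·(current row):
  row A: (77, 1, 0)   [1·77 + 0·24 = 77]
  row B: (24, 0, 1)   [0·77 + 1·24 = 24]
  77 = 3·24 + 5   → row C = row A − 3·row B = (5, 1, −3)   [check: 1·77 − 3·24 = 5]
  24 = 4·5 + 4   → row D = row B − 4·row C = (4, −4, 13)   [check: −4·77 + 13·24 = 4]
  5 = 1·4 + 1   → row E = row C − 1·row D = (1, 5, −16)   [check: 5·77 − 16·24 = 1]
  4 = 4·1 + 0   → remainder 0, stop. gcd = 1 (last nonzero row E).
The gcd is 1, so 24 is invertible mod 77. The last nonzero row gives 5·77 − 16·24 = 1, so t = −16. So 24^(−1) ≡ −16 ≡ 61 (mod 77). Verify: 24 · 61 = 1464 ≡ 1 (mod 77). ✓

Final answer: 24^(−1) ≡ 61 (mod 77)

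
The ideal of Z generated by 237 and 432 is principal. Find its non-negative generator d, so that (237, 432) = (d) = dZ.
(237, 432) = (3); d = 3

In the PID Z, (a, b) is generated by gcd(a, b). Compute gcd(432, 237) with the extended Euclidean algorithm, tracking rows (r, s, t) with s·432 + t·237 = r:
  row A: (432, 1, 0)   [1·432 + 0·237 = 432]
  row B: (237, 0, 1)   [0·432 + 1·237 = 237]
  432 = 1·237 + 195   → row C = row A − 1·row B = (195, 1, −1)   [check: 1·432 − 1·237 = 195]
  237 = 1·195 + 42   → row D = row B − 1·row C = (42, −1, 2)   [check: −1·432 + 2·237 = 42]
  195 = 4·42 + 27   → row E = row C − 4·row D = (27, 5, −9)   [check: 5·432 − 9·237 = 27]
  42 = 1·27 + 15   → row F = row D − 1·row E = (15, −6, 11)   [check: −6·432 + 11·237 = 15]
  27 = 1·15 + 12   → row G = row E − 1·row F = (12, 11, −20)   [check: 11·432 − 20·237 = 12]
  15 = 1·12 + 3   → row H = row F − 1·row G = (3, −17, 31)   [check: −17·432 + 31·237 = 3]
  12 = 4·3 + 0   → remainder 0, stop. gcd = 3 (last nonzero row H).
So gcd(237, 432) = 3, with Bézout identity −17·432 + 31·237 = 3. Containment (⊇): the Bézout identity exhibits 3 as an element of (237, 432), giving (3) ⊆ (237, 432). Containment (⊆): since 3 | 237 and 3 | 432 (237 = 3·79, 432 = 3·144), every Z-linear combination of 237 and 432 is divisible by 3, so (237, 432) ⊆ (3). Therefore (237, 432) = (3), d = 3.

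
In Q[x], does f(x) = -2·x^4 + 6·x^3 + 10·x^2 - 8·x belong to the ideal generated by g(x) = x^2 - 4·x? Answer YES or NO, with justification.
YES

In Q[x] the ideal (g) consists of all multiples of g, so f ∈ (g) iff g | f, i.e. iff the remainder of f on division by g is 0. Divide f by g (g is monic, so eliminate the leading term of the running remainder at each step):
  leading term -2·x^4: subtract (-2·x^2)·g(x) = -2·x^4 + 8·x^3, leaving -2·x^3 + 10·x^2 - 8·x
  leading term -2·x^3: subtract (-2·x)·g(x) = -2·x^3 + 8·x^2, leaving 2·x^2 - 8·x
  leading term 2·x^2: subtract (2)·g(x) = 2·x^2 - 8·x, leaving 0
The remainder is 0, so f(x) = g(x) · h(x) with h(x) = -2·x^2 - 2·x + 2. Hence g | f, i.e. f ∈ (g).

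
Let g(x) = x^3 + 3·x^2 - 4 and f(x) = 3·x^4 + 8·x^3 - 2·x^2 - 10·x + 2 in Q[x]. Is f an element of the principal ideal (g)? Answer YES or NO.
In Q[x] the ideal (g) consists of all multiples of g, so f ∈ (g) iff g | f, i.e. iff the remainder of f on division by g is 0. Divide f by g (g is monic, so eliminate the leading term of the running remainder at each step):
  leading term 3·x^4: subtract (3·x)·g(x) = 3·x^4 + 9·x^3 - 12·x, leaving -x^3 - 2·x^2 + 2·x + 2
  leading term -x^3: subtract (-1)·g(x) = -x^3 - 3·x^2 + 4, leaving x^2 + 2·x - 2
The remainder r(x) = x^2 + 2·x - 2 ≠ 0 (and deg r < deg g), so g ∤ f, i.e. f ∉ (g).

Final answer: NO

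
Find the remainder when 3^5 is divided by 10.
3

Use repeated squaring. Binary(5) = 101. Walk through the bits of the exponent 5 left-to-right: at each bit after the leading one, square the running value, then multiply by 3 if the bit is 1 (always reducing mod 10):
  bit 1 = 1 (leading): start with 3.
  bit 2 = 0: square 3^2 = 9 (mod 10).
  bit 3 = 1: square 9^2 = 81 ≡ 1; bit is 1, so multiply 1·3 = 3 (mod 10).
Final value: 3^5 ≡ 3 (mod 10).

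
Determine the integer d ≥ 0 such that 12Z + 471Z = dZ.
(12, 471) = (3); d = 3

In the PID Z, (a, b) is generated by gcd(a, b). Compute gcd(471, 12) with the extended Euclidean algorithm, tracking rows (r, s, t) with s·471 + t·12 = r:
  row A: (471, 1, 0)   [1·471 + 0·12 = 471]
  row B: (12, 0, 1)   [0·471 + 1·12 = 12]
  471 = 39·12 + 3   → row C = row A − 39·row B = (3, 1, −39)   [check: 1·471 − 39·12 = 3]
  12 = 4·3 + 0   → remainder 0, stop. gcd = 3 (last nonzero row C).
So gcd(12, 471) = 3, with Bézout identity 1·471 − 39·12 = 3. Containment (⊇): the Bézout identity exhibits 3 as an element of (12, 471), giving (3) ⊆ (12, 471). Containment (⊆): since 3 | 12 and 3 | 471 (12 = 3·4, 471 = 3·157), every Z-linear combination of 12 and 471 is divisible by 3, so (12, 471) ⊆ (3). Therefore (12, 471) = (3), d = 3.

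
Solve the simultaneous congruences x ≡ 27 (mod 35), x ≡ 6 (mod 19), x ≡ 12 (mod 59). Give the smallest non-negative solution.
x ≡ 18892 (mod 39235); the representative in [0, 39235) is 18892

The moduli 35, 19, 59 are pairwise coprime, so by the CRT there is a unique solution mod 35·19·59 = 39235.
Solve by successive substitution. Start with x ≡ 27 (mod 35).
  Combine with x ≡ 6 (mod 19): write x = 27 + 35·t and require 27 + 35·t ≡ 6 (mod 19), i.e. 35·t ≡ 6 − 27 ≡ 17 (mod 19). Since 35^(−1) ≡ 6 (mod 19) (35 ≡ 16 (mod 19)), t ≡ 6·17 ≡ 7 (mod 19). So x ≡ 27 + 35·7 = 272 (mod 665).
  Combine with x ≡ 12 (mod 59): write x = 272 + 665·t and require 272 + 665·t ≡ 12 (mod 59), i.e. 665·t ≡ 12 − 272 ≡ 35 (mod 59). Since 665^(−1) ≡ 48 (mod 59) (665 ≡ 16 (mod 59)), t ≡ 48·35 ≡ 28 (mod 59). So x ≡ 272 + 665·28 = 18892 (mod 39235).
Unique solution in [0, 39235): x = 18892.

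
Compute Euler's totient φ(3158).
φ is multiplicative, with φ(p^e) = p^e − p^(e−1). Factorise 3158 = 2 · 1579. Then
  φ(3158) = (2 − 1) · (1579 − 1) = 1 · 1578 = 1578.

Final answer: φ(3158) = 1578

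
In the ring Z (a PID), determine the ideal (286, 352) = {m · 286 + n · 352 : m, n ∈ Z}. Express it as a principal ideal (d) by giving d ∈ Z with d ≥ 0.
(286, 352) = (22); d = 22

In the PID Z, (a, b) is generated by gcd(a, b). Compute gcd(352, 286) with the extended Euclidean algorithm, tracking rows (r, s, t) with s·352 + t·286 = r:
  row A: (352, 1, 0)   [1·352 + 0·286 = 352]
  row B: (286, 0, 1)   [0·352 + 1·286 = 286]
  352 = 1·286 + 66   → row C = row A − 1·row B = (66, 1, −1)   [check: 1·352 − 1·286 = 66]
  286 = 4·66 + 22   → row D = row B − 4·row C = (22, −4, 5)   [check: −4·352 + 5·286 = 22]
  66 = 3·22 + 0   → remainder 0, stop. gcd = 22 (last nonzero row D).
So gcd(286, 352) = 22, with Bézout identity −4·352 + 5·286 = 22. Containment (⊇): the Bézout identity exhibits 22 as an element of (286, 352), giving (22) ⊆ (286, 352). Containment (⊆): since 22 | 286 and 22 | 352 (286 = 22·13, 352 = 22·16), every Z-linear combination of 286 and 352 is divisible by 22, so (286, 352) ⊆ (22). Therefore (286, 352) = (22), d = 22.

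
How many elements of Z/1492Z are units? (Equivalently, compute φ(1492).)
Z/1492Z has φ(1492) = 744 units

An element a ∈ Z/1492Z is a unit iff gcd(a, 1492) = 1, so the number of units is φ(1492). φ is multiplicative, with φ(p^e) = p^e − p^(e−1). Factorise 1492 = 2^2 · 373. Then
  φ(1492) = (2^2 − 2^1) · (373 − 1) = 2 · 372 = 744.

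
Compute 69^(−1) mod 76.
Apply the extended Euclidean algorithm to (76, 69), tracking rows (r, s, t) with s·76 + t·69 = r. Each division r_prev = q·r_cur + r_new produces the new row as (previous row) − q·(current row):
  row A: (76, 1, 0)   [1·76 + 0·69 = 76]
  row B: (69, 0, 1)   [0·76 + 1·69 = 69]
  76 = 1·69 + 7   → row C = row A − 1·row B = (7, 1, −1)   [check: 1·76 − 1·69 = 7]
  69 = 9·7 + 6   → row D = row B − 9·row C = (6, −9, 10)   [check: −9·76 + 10·69 = 6]
  7 = 1·6 + 1   → row E = row C − 1·row D = (1, 10, −11)   [check: 10·76 − 11·69 = 1]
  6 = 6·1 + 0   → remainder 0, stop. gcd = 1 (last nonzero row E).
The gcd is 1, so 69 is invertible mod 76. The last nonzero row gives 10·76 − 11·69 = 1, so t = −11. So 69^(−1) ≡ −11 ≡ 65 (mod 76). Verify: 69 · 65 = 4485 ≡ 1 (mod 76). ✓

Final answer: 69^(−1) ≡ 65 (mod 76)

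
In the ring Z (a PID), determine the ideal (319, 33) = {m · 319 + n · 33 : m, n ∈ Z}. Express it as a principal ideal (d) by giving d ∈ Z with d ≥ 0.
In the PID Z, (a, b) is generated by gcd(a, b). Compute gcd(319, 33) with the extended Euclidean algorithm, tracking rows (r, s, t) with s·319 + t·33 = r:
  row A: (319, 1, 0)   [1·319 + 0·33 = 319]
  row B: (33, 0, 1)   [0·319 + 1·33 = 33]
  319 = 9·33 + 22   → row C = row A − 9·row B = (22, 1, −9)   [check: 1·319 − 9·33 = 22]
  33 = 1·22 + 11   → row D = row B − 1·row C = (11, −1, 10)   [check: −1·319 + 10·33 = 11]
  22 = 2·11 + 0   → remainder 0, stop. gcd = 11 (last nonzero row D).
So gcd(319, 33) = 11, with Bézout identity −1·319 + 10·33 = 11. Containment (⊇): the Bézout identity exhibits 11 as an element of (319, 33), giving (11) ⊆ (319, 33). Containment (⊆): since 11 | 319 and 11 | 33 (319 = 11·29, 33 = 11·3), every Z-linear combination of 319 and 33 is divisible by 11, so (319, 33) ⊆ (11). Therefore (319, 33) = (11), d = 11.

Final answer: (319, 33) = (11); d = 11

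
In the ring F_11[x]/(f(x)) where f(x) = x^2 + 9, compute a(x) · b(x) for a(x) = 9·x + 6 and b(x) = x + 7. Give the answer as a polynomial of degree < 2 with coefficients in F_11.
Multiply as integer polynomials: a · b = 9·x^2 + 69·x + 42. Reducing coefficients mod 11: a · b ≡ 9·x^2 + 3·x + 9. Now divide by f(x) = x^2 + 9 in F_11[x], eliminating the leading term at each step:
  leading term 9·x^2: subtract (9)·f(x) = 9·x^2 + 4, leaving 3·x + 5 (coefficients mod 11)
The degree is now < 2, so this is the remainder. Hence a · b ≡ 3·x + 5 in F_11[x]/(f).

Final answer: a · b ≡ 3·x + 5 (mod f(x))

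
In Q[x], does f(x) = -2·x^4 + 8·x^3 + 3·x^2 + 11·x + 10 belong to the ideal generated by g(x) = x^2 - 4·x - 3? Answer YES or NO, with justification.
In Q[x] the ideal (g) consists of all multiples of g, so f ∈ (g) iff g | f, i.e. iff the remainder of f on division by g is 0. Divide f by g (g is monic, so eliminate the leading term of the running remainder at each step):
  leading term -2·x^4: subtract (-2·x^2)·g(x) = -2·x^4 + 8·x^3 + 6·x^2, leaving -3·x^2 + 11·x + 10
  leading term -3·x^2: subtract (-3)·g(x) = -3·x^2 + 12·x + 9, leaving 1 - x
The remainder r(x) = 1 - x ≠ 0 (and deg r < deg g), so g ∤ f, i.e. f ∉ (g).

Final answer: NO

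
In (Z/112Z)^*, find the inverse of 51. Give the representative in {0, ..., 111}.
Apply the extended Euclidean algorithm to (112, 51), tracking rows (r, s, t) with s·112 + t·51 = r. Each division r_prev = q·r_cur + r_new produces the new row as (previous row) − q·(current row):
  row A: (112, 1, 0)   [1·112 + 0·51 = 112]
  row B: (51, 0, 1)   [0·112 + 1·51 = 51]
  112 = 2·51 + 10   → row C = row A − 2·row B = (10, 1, −2)   [check: 1·112 − 2·51 = 10]
  51 = 5·10 + 1   → row D = row B − 5·row C = (1, −5, 11)   [check: −5·112 + 11·51 = 1]
  10 = 10·1 + 0   → remainder 0, stop. gcd = 1 (last nonzero row D).
The gcd is 1, so 51 is invertible mod 112. The last nonzero row gives −5·112 + 11·51 = 1, so t = 11. So 51^(−1) ≡ 11 (mod 112). Verify: 51 · 11 = 561 ≡ 1 (mod 112). ✓

Final answer: 51^(−1) ≡ 11 (mod 112)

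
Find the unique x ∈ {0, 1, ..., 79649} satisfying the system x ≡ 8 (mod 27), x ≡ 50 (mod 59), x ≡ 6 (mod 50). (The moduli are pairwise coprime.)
The moduli 27, 59, 50 are pairwise coprime, so by the CRT there is a unique solution mod 27·59·50 = 79650.
Solve by successive substitution. Start with x ≡ 8 (mod 27).
  Combine with x ≡ 50 (mod 59): write x = 8 + 27·t and require 8 + 27·t ≡ 50 (mod 59), i.e. 27·t ≡ 50 − 8 ≡ 42 (mod 59). Since 27^(−1) ≡ 35 (mod 59), t ≡ 35·42 ≡ 54 (mod 59). So x ≡ 8 + 27·54 = 1466 (mod 1593).
  Combine with x ≡ 6 (mod 50): write x = 1466 + 1593·t and require 1466 + 1593·t ≡ 6 (mod 50), i.e. 1593·t ≡ 6 − 1466 ≡ 40 (mod 50). Since 1593^(−1) ≡ 7 (mod 50) (1593 ≡ 43 (mod 50)), t ≡ 7·40 ≡ 30 (mod 50). So x ≡ 1466 + 1593·30 = 49256 (mod 79650).
Unique solution in [0, 79650): x = 49256.

Final answer: x ≡ 49256 (mod 79650); the representative in [0, 79650) is 49256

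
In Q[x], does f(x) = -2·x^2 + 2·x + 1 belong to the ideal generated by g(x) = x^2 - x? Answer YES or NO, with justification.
In Q[x] the ideal (g) consists of all multiples of g, so f ∈ (g) iff g | f, i.e. iff the remainder of f on division by g is 0. Divide f by g (g is monic, so eliminate the leading term of the running remainder at each step):
  leading term -2·x^2: subtract (-2)·g(x) = -2·x^2 + 2·x, leaving 1
The remainder r(x) = 1 ≠ 0 (and deg r < deg g), so g ∤ f, i.e. f ∉ (g).

Final answer: NO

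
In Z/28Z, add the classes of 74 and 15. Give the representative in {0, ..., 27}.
Reduce the summands first: 74 ≡ 18 (mod 28), so 74 + 15 ≡ 18 + 15 (mod 28). 18 + 15 = 33; 33 = 1·28 + 5, so (74 + 15) mod 28 = 5.

Final answer: 5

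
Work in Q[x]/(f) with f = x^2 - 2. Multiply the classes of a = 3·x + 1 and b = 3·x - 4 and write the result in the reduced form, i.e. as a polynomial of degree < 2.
First multiply in Q[x] without reducing: a · b = 9·x^2 - 9·x - 4. Now divide by f(x) = x^2 - 2, eliminating the leading term at each step:
  leading term 9·x^2: subtract (9)·f(x) = 9·x^2 - 18, leaving 14 - 9·x
The degree is now < 2, so this is the remainder. Hence a · b ≡ 14 - 9·x in Q[x]/(f).

Final answer: a · b ≡ 14 - 9·x (mod f(x))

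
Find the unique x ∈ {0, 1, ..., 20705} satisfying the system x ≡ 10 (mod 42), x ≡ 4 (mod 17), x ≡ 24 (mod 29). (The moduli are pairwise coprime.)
x ≡ 4084 (mod 20706); the representative in [0, 20706) is 4084

The moduli 42, 17, 29 are pairwise coprime, so by the CRT there is a unique solution mod 42·17·29 = 20706.
Solve by successive substitution. Start with x ≡ 10 (mod 42).
  Combine with x ≡ 4 (mod 17): write x = 10 + 42·t and require 10 + 42·t ≡ 4 (mod 17), i.e. 42·t ≡ 4 − 10 ≡ 11 (mod 17). Since 42^(−1) ≡ 15 (mod 17) (42 ≡ 8 (mod 17)), t ≡ 15·11 ≡ 12 (mod 17). So x ≡ 10 + 42·12 = 514 (mod 714).
  Combine with x ≡ 24 (mod 29): write x = 514 + 714·t and require 514 + 714·t ≡ 24 (mod 29), i.e. 714·t ≡ 24 − 514 ≡ 3 (mod 29). Since 714^(−1) ≡ 21 (mod 29) (714 ≡ 18 (mod 29)), t ≡ 21·3 ≡ 5 (mod 29). So x ≡ 514 + 714·5 = 4084 (mod 20706).
Unique solution in [0, 20706): x = 4084.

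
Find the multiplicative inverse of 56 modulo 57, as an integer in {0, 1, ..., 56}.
56^(−1) ≡ 56 (mod 57)

Apply the extended Euclidean algorithm to (57, 56), tracking rows (r, s, t) with s·57 + t·56 = r. Each division r_prev = q·r_cur + r_new produces the new row as (previous row) − q·(current row):
  row A: (57, 1, 0)   [1·57 + 0·56 = 57]
  row B: (56, 0, 1)   [0·57 + 1·56 = 56]
  57 = 1·56 + 1   → row C = row A − 1·row B = (1, 1, −1)   [check: 1·57 − 1·56 = 1]
  56 = 56·1 + 0   → remainder 0, stop. gcd = 1 (last nonzero row C).
The gcd is 1, so 56 is invertible mod 57. The last nonzero row gives 1·57 − 1·56 = 1, so t = −1. So 56^(−1) ≡ −1 ≡ 56 (mod 57). Verify: 56 · 56 = 3136 ≡ 1 (mod 57). ✓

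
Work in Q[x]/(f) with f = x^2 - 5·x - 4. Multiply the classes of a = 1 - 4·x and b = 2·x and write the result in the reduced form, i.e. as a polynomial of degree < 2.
First multiply in Q[x] without reducing: a · b = -8·x^2 + 2·x. Now divide by f(x) = x^2 - 5·x - 4, eliminating the leading term at each step:
  leading term -8·x^2: subtract (-8)·f(x) = -8·x^2 + 40·x + 32, leaving -38·x - 32
The degree is now < 2, so this is the remainder. Hence a · b ≡ -38·x - 32 in Q[x]/(f).

Final answer: a · b ≡ -38·x - 32 (mod f(x))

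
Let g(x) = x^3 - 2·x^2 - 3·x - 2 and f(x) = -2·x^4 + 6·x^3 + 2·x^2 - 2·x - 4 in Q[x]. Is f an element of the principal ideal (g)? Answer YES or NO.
In Q[x] the ideal (g) consists of all multiples of g, so f ∈ (g) iff g | f, i.e. iff the remainder of f on division by g is 0. Divide f by g (g is monic, so eliminate the leading term of the running remainder at each step):
  leading term -2·x^4: subtract (-2·x)·g(x) = -2·x^4 + 4·x^3 + 6·x^2 + 4·x, leaving 2·x^3 - 4·x^2 - 6·x - 4
  leading term 2·x^3: subtract (2)·g(x) = 2·x^3 - 4·x^2 - 6·x - 4, leaving 0
The remainder is 0, so f(x) = g(x) · h(x) with h(x) = 2 - 2·x. Hence g | f, i.e. f ∈ (g).

Final answer: YES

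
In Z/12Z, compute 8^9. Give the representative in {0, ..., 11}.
Use repeated squaring. Binary(9) = 1001. Walk through the bits of the exponent 9 left-to-right: at each bit after the leading one, square the running value, then multiply by 8 if the bit is 1 (always reducing mod 12):
  bit 1 = 1 (leading): start with 8.
  bit 2 = 0: square 8^2 = 64 ≡ 4 (mod 12).
  bit 3 = 0: square 4^2 = 16 ≡ 4 (mod 12).
  bit 4 = 1: square 4^2 = 16 ≡ 4; bit is 1, so multiply 4·8 = 32 ≡ 8 (mod 12).
Final value: 8^9 ≡ 8 (mod 12).

Final answer: 8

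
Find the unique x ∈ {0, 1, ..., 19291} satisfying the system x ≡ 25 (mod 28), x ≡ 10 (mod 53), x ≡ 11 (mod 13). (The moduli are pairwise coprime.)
The moduli 28, 53, 13 are pairwise coprime, so by the CRT there is a unique solution mod 28·53·13 = 19292.
Solve by successive substitution. Start with x ≡ 25 (mod 28).
  Combine with x ≡ 10 (mod 53): write x = 25 + 28·t and require 25 + 28·t ≡ 10 (mod 53), i.e. 28·t ≡ 10 − 25 ≡ 38 (mod 53). Since 28^(−1) ≡ 36 (mod 53), t ≡ 36·38 ≡ 43 (mod 53). So x ≡ 25 + 28·43 = 1229 (mod 1484).
  Combine with x ≡ 11 (mod 13): write x = 1229 + 1484·t and require 1229 + 1484·t ≡ 11 (mod 13), i.e. 1484·t ≡ 11 − 1229 ≡ 4 (mod 13). Since 1484^(−1) ≡ 7 (mod 13) (1484 ≡ 2 (mod 13)), t ≡ 7·4 ≡ 2 (mod 13). So x ≡ 1229 + 1484·2 = 4197 (mod 19292).
Unique solution in [0, 19292): x = 4197.

Final answer: x ≡ 4197 (mod 19292); the representative in [0, 19292) is 4197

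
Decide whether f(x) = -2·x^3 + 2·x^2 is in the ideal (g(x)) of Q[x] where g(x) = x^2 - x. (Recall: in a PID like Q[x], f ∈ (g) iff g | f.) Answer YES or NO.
In Q[x] the ideal (g) consists of all multiples of g, so f ∈ (g) iff g | f, i.e. iff the remainder of f on division by g is 0. Divide f by g (g is monic, so eliminate the leading term of the running remainder at each step):
  leading term -2·x^3: subtract (-2·x)·g(x) = -2·x^3 + 2·x^2, leaving 0
The remainder is 0, so f(x) = g(x) · h(x) with h(x) = -2·x. Hence g | f, i.e. f ∈ (g).

Final answer: YES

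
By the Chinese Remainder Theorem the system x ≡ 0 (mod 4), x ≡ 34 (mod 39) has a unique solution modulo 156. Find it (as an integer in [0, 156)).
The moduli 4, 39 are pairwise coprime, so by the CRT there is a unique solution mod 4·39 = 156.
Solve by successive substitution. Start with x ≡ 0 (mod 4).
  Combine with x ≡ 34 (mod 39): write x = 4·t and require 4·t ≡ 34 (mod 39). Since 4^(−1) ≡ 10 (mod 39), t ≡ 10·34 ≡ 28 (mod 39). So x ≡ 4·28 = 112 (mod 156).
Unique solution in [0, 156): x = 112.

Final answer: x ≡ 112 (mod 156); the representative in [0, 156) is 112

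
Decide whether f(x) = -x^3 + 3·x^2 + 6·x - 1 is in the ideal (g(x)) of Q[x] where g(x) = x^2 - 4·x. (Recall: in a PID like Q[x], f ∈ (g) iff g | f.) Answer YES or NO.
NO

In Q[x] the ideal (g) consists of all multiples of g, so f ∈ (g) iff g | f, i.e. iff the remainder of f on division by g is 0. Divide f by g (g is monic, so eliminate the leading term of the running remainder at each step):
  leading term -x^3: subtract (-x)·g(x) = -x^3 + 4·x^2, leaving -x^2 + 6·x - 1
  leading term -x^2: subtract (-1)·g(x) = -x^2 + 4·x, leaving 2·x - 1
The remainder r(x) = 2·x - 1 ≠ 0 (and deg r < deg g), so g ∤ f, i.e. f ∉ (g).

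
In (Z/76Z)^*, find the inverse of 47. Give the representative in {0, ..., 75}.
47^(−1) ≡ 55 (mod 76)

Apply the extended Euclidean algorithm to (76, 47), tracking rows (r, s, t) with s·76 + t·47 = r. Each division r_prev = q·r_cur + r_new produces the new row as (previous row) − q·(current row):
  row A: (76, 1, 0)   [1·76 + 0·47 = 76]
  row B: (47, 0, 1)   [0·76 + 1·47 = 47]
  76 = 1·47 + 29   → row C = row A − 1·row B = (29, 1, −1)   [check: 1·76 − 1·47 = 29]
  47 = 1·29 + 18   → row D = row B − 1·row C = (18, −1, 2)   [check: −1·76 + 2·47 = 18]
  29 = 1·18 + 11   → row E = row C − 1·row D = (11, 2, −3)   [check: 2·76 − 3·47 = 11]
  18 = 1·11 + 7   → row F = row D − 1·row E = (7, −3, 5)   [check: −3·76 + 5·47 = 7]
  11 = 1·7 + 4   → row G = row E − 1·row F = (4, 5, −8)   [check: 5·76 − 8·47 = 4]
  7 = 1·4 + 3   → row H = row F − 1·row G = (3, −8, 13)   [check: −8·76 + 13·47 = 3]
  4 = 1·3 + 1   → row I = row G − 1·row H = (1, 13, −21)   [check: 13·76 − 21·47 = 1]
  3 = 3·1 + 0   → remainder 0, stop. gcd = 1 (last nonzero row I).
The gcd is 1, so 47 is invertible mod 76. The last nonzero row gives 13·76 − 21·47 = 1, so t = −21. So 47^(−1) ≡ −21 ≡ 55 (mod 76). Verify: 47 · 55 = 2585 ≡ 1 (mod 76). ✓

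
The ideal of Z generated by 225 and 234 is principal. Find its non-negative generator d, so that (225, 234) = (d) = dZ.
(225, 234) = (9); d = 9

In the PID Z, (a, b) is generated by gcd(a, b). Compute gcd(234, 225) with the extended Euclidean algorithm, tracking rows (r, s, t) with s·234 + t·225 = r:
  row A: (234, 1, 0)   [1·234 + 0·225 = 234]
  row B: (225, 0, 1)   [0·234 + 1·225 = 225]
  234 = 1·225 + 9   → row C = row A − 1·row B = (9, 1, −1)   [check: 1·234 − 1·225 = 9]
  225 = 25·9 + 0   → remainder 0, stop. gcd = 9 (last nonzero row C).
So gcd(225, 234) = 9, with Bézout identity 1·234 − 1·225 = 9. Containment (⊇): the Bézout identity exhibits 9 as an element of (225, 234), giving (9) ⊆ (225, 234). Containment (⊆): since 9 | 225 and 9 | 234 (225 = 9·25, 234 = 9·26), every Z-linear combination of 225 and 234 is divisible by 9, so (225, 234) ⊆ (9). Therefore (225, 234) = (9), d = 9.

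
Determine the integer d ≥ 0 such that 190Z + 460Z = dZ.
(190, 460) = (10); d = 10

In the PID Z, (a, b) is generated by gcd(a, b). Compute gcd(460, 190) with the extended Euclidean algorithm, tracking rows (r, s, t) with s·460 + t·190 = r:
  row A: (460, 1, 0)   [1·460 + 0·190 = 460]
  row B: (190, 0, 1)   [0·460 + 1·190 = 190]
  460 = 2·190 + 80   → row C = row A − 2·row B = (80, 1, −2)   [check: 1·460 − 2·190 = 80]
  190 = 2·80 + 30   → row D = row B − 2·row C = (30, −2, 5)   [check: −2·460 + 5·190 = 30]
  80 = 2·30 + 20   → row E = row C − 2·row D = (20, 5, −12)   [check: 5·460 − 12·190 = 20]
  30 = 1·20 + 10   → row F = row D − 1·row E = (10, −7, 17)   [check: −7·460 + 17·190 = 10]
  20 = 2·10 + 0   → remainder 0, stop. gcd = 10 (last nonzero row F).
So gcd(190, 460) = 10, with Bézout identity −7·460 + 17·190 = 10. Containment (⊇): the Bézout identity exhibits 10 as an element of (190, 460), giving (10) ⊆ (190, 460). Containment (⊆): since 10 | 190 and 10 | 460 (190 = 10·19, 460 = 10·46), every Z-linear combination of 190 and 460 is divisible by 10, so (190, 460) ⊆ (10). Therefore (190, 460) = (10), d = 10.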